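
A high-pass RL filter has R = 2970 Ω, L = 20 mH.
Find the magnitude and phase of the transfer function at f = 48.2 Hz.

Step 1 — Angular frequency: ω = 2π·48.2 = 302.8 rad/s.
Step 2 — Transfer function: H(jω) = jωL/(R + jωL).
Step 3 — Numerator jωL = j·6.057; denominator R + jωL = 2970 + j6.057.
Step 4 — H = 4.159e-06 + j0.002039.
Step 5 — Magnitude: |H| = 0.002039 (-53.8 dB); phase: φ = 89.9°.

|H| = 0.002039 (-53.8 dB), φ = 89.9°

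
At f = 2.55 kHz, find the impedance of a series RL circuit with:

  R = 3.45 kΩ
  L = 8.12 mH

Step 1 — Angular frequency: ω = 2π·f = 2π·2550 = 1.602e+04 rad/s.
Step 2 — Component impedances:
  R: Z = R = 3450 Ω
  L: Z = jωL = j·1.602e+04·0.00812 = 0 + j130.1 Ω
Step 3 — Series combination: Z_total = R + L = 3450 + j130.1 Ω = 3452∠2.2° Ω.

Z = 3450 + j130.1 Ω = 3452∠2.2° Ω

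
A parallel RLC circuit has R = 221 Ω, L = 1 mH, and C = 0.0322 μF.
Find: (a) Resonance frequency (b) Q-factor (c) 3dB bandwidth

Step 1 — Resonance: ω₀ = 1/√(LC) = 1/√(0.001·3.22e-08) = 1.762e+05 rad/s.
Step 2 — f₀ = ω₀/(2π) = 2.805e+04 Hz.
Step 3 — Parallel Q: Q = R/(ω₀L) = 221/(1.762e+05·0.001) = 1.254.
Step 4 — Bandwidth: Δω = ω₀/Q = 1.405e+05 rad/s; BW = Δω/(2π) = 2.237e+04 Hz.

(a) f₀ = 2.805e+04 Hz  (b) Q = 1.254  (c) BW = 2.237e+04 Hz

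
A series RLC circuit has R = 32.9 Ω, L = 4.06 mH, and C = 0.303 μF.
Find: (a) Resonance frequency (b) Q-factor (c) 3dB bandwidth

Step 1 — Resonance condition Im(Z)=0 gives ω₀ = 1/√(LC).
Step 2 — ω₀ = 1/√(0.00406·3.03e-07) = 2.851e+04 rad/s.
Step 3 — f₀ = ω₀/(2π) = 4538 Hz.
Step 4 — Series Q: Q = ω₀L/R = 2.851e+04·0.00406/32.9 = 3.518.
Step 5 — 3dB bandwidth: Δω = ω₀/Q = 8103 rad/s; BW = Δω/(2π) = 1290 Hz.

(a) f₀ = 4538 Hz  (b) Q = 3.518  (c) BW = 1290 Hz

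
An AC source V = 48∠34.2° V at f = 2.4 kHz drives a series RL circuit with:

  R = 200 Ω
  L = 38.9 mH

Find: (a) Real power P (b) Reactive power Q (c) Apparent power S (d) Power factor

Step 1 — Angular frequency: ω = 2π·f = 2π·2400 = 1.508e+04 rad/s.
Step 2 — Component impedances:
  R: Z = R = 200 Ω
  L: Z = jωL = j·1.508e+04·0.0389 = 0 + j586.6 Ω
Step 3 — Series combination: Z_total = R + L = 200 + j586.6 Ω = 619.8∠71.2° Ω.
Step 4 — Source phasor: V = 48∠34.2° V = 39.7 + j26.98 V.
Step 5 — Current: I = V / Z = 0.06188 - j0.04658 A = 0.07745∠-37.0° A.
Step 6 — Complex power: S = V·I* = 1.2 + j3.519 VA.
Step 7 — Real power: P = Re(S) = 1.2 W.
Step 8 — Reactive power: Q = Im(S) = 3.519 VAR.
Step 9 — Apparent power: |S| = 3.718 VA.
Step 10 — Power factor: PF = P/|S| = 0.3227 (lagging).

(a) P = 1.2 W  (b) Q = 3.519 VAR  (c) S = 3.718 VA  (d) PF = 0.3227 (lagging)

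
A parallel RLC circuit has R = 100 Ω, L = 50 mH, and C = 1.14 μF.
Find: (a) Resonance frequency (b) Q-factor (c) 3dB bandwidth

Step 1 — Resonance: ω₀ = 1/√(LC) = 1/√(0.05·1.14e-06) = 4189 rad/s.
Step 2 — f₀ = ω₀/(2π) = 666.6 Hz.
Step 3 — Parallel Q: Q = R/(ω₀L) = 100/(4189·0.05) = 0.4775.
Step 4 — Bandwidth: Δω = ω₀/Q = 8772 rad/s; BW = Δω/(2π) = 1396 Hz.

(a) f₀ = 666.6 Hz  (b) Q = 0.4775  (c) BW = 1396 Hz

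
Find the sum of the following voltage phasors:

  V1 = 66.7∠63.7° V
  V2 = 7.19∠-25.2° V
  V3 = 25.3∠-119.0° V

Step 1 — Convert each phasor to rectangular form:
  V1 = 66.7·(cos(63.7°) + j·sin(63.7°)) = 29.55 + j59.8 V
  V2 = 7.19·(cos(-25.2°) + j·sin(-25.2°)) = 6.506 - j3.061 V
  V3 = 25.3·(cos(-119.0°) + j·sin(-119.0°)) = -12.27 - j22.13 V
Step 2 — Sum components: V_total = 23.79 + j34.61 V.
Step 3 — Convert to polar: |V_total| = 42 V, ∠V_total = 55.5°.

V_total = 42∠55.5° V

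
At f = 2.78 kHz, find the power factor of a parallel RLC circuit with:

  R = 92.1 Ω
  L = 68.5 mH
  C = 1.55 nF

Step 1 — Angular frequency: ω = 2π·f = 2π·2780 = 1.747e+04 rad/s.
Step 2 — Component impedances:
  R: Z = R = 92.1 Ω
  L: Z = jωL = j·1.747e+04·0.0685 = 0 + j1197 Ω
  C: Z = 1/(jωC) = -j/(ω·C) = 0 - j3.694e+04 Ω
Step 3 — Parallel combination: 1/Z_total = 1/R + 1/L + 1/C; Z_total = 91.59 + j6.822 Ω = 91.85∠4.3° Ω.
Step 4 — Power factor: PF = cos(φ) = Re(Z)/|Z| = 91.59/91.85 = 0.9972.
Step 5 — Type: Im(Z) = 6.822 ⇒ lagging (phase φ = 4.3°).

PF = 0.9972 (lagging, φ = 4.3°)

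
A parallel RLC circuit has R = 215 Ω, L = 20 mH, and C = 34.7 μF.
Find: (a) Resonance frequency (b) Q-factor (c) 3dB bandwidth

Step 1 — Resonance: ω₀ = 1/√(LC) = 1/√(0.02·3.47e-05) = 1200 rad/s.
Step 2 — f₀ = ω₀/(2π) = 191 Hz.
Step 3 — Parallel Q: Q = R/(ω₀L) = 215/(1200·0.02) = 8.955.
Step 4 — Bandwidth: Δω = ω₀/Q = 134 rad/s; BW = Δω/(2π) = 21.33 Hz.

(a) f₀ = 191 Hz  (b) Q = 8.955  (c) BW = 21.33 Hz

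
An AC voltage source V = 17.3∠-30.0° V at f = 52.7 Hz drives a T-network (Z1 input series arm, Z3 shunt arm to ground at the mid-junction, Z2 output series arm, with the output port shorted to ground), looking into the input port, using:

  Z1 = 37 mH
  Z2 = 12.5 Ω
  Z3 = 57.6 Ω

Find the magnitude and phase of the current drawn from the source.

Step 1 — Angular frequency: ω = 2π·f = 2π·52.7 = 331.1 rad/s.
Step 2 — Component impedances:
  Z1: Z = jωL = j·331.1·0.037 = 0 + j12.25 Ω
  Z2: Z = R = 12.5 Ω
  Z3: Z = R = 57.6 Ω
Step 3 — With the output port shorted to ground, the output series arm Z2 runs from the junction to ground; the shunt arm Z3 also runs from the junction to ground. They appear in parallel: Z3 || Z2 = 10.27 Ω.
Step 4 — Series with input arm Z1: Z_in = Z1 + (Z3 || Z2) = 10.27 + j12.25 Ω = 15.99∠50.0° Ω.
Step 5 — Source phasor: V = 17.3∠-30.0° V = 14.98 - j8.65 V.
Step 6 — Ohm's law: I = V / Z_total = (14.98 - j8.65) / (10.27 + j12.25) = 0.1874 - j1.066 A.
Step 7 — Convert to polar: |I| = 1.082 A, ∠I = -80.0°.

I = 1.082∠-80.0° A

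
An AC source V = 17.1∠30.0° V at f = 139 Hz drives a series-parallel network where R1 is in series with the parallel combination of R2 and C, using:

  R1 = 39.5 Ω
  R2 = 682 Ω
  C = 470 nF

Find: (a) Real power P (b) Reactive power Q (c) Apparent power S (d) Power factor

Step 1 — Angular frequency: ω = 2π·f = 2π·139 = 873.4 rad/s.
Step 2 — Component impedances:
  R1: Z = R = 39.5 Ω
  R2: Z = R = 682 Ω
  C: Z = 1/(jωC) = -j/(ω·C) = 0 - j2436 Ω
Step 3 — Parallel branch: R2 || C = 1/(1/R2 + 1/C) = 632.4 - j177 Ω.
Step 4 — Series with R1: Z_total = R1 + (R2 || C) = 671.9 - j177 Ω = 694.9∠-14.8° Ω.
Step 5 — Source phasor: V = 17.1∠30.0° V = 14.81 + j8.55 V.
Step 6 — Current: I = V / Z = 0.01747 + j0.01733 A = 0.02461∠44.8° A.
Step 7 — Complex power: S = V·I* = 0.4069 - j0.1072 VA.
Step 8 — Real power: P = Re(S) = 0.4069 W.
Step 9 — Reactive power: Q = Im(S) = -0.1072 VAR.
Step 10 — Apparent power: |S| = 0.4208 VA.
Step 11 — Power factor: PF = P/|S| = 0.967 (leading).

(a) P = 0.4069 W  (b) Q = -0.1072 VAR  (c) S = 0.4208 VA  (d) PF = 0.967 (leading)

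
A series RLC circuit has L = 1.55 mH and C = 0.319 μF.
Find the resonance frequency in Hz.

Step 1 — Resonance condition Im(Z)=0 gives ω₀ = 1/√(LC).
Step 2 — ω₀ = 1/√(0.00155·3.19e-07) = 4.497e+04 rad/s.
Step 3 — f₀ = ω₀/(2π) = 7157 Hz.

f₀ = 7157 Hz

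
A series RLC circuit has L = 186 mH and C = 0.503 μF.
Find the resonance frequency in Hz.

Step 1 — Resonance condition Im(Z)=0 gives ω₀ = 1/√(LC).
Step 2 — ω₀ = 1/√(0.186·5.03e-07) = 3269 rad/s.
Step 3 — f₀ = ω₀/(2π) = 520.3 Hz.

f₀ = 520.3 Hz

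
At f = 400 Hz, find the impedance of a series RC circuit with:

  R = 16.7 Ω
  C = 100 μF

Step 1 — Angular frequency: ω = 2π·f = 2π·400 = 2513 rad/s.
Step 2 — Component impedances:
  R: Z = R = 16.7 Ω
  C: Z = 1/(jωC) = -j/(ω·C) = 0 - j3.979 Ω
Step 3 — Series combination: Z_total = R + C = 16.7 - j3.979 Ω = 17.17∠-13.4° Ω.

Z = 16.7 - j3.979 Ω = 17.17∠-13.4° Ω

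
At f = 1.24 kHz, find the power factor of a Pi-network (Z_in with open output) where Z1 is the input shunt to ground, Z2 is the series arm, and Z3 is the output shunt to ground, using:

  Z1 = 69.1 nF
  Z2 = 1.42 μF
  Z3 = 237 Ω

Step 1 — Angular frequency: ω = 2π·f = 2π·1240 = 7791 rad/s.
Step 2 — Component impedances:
  Z1: Z = 1/(jωC) = -j/(ω·C) = 0 - j1857 Ω
  Z2: Z = 1/(jωC) = -j/(ω·C) = 0 - j90.39 Ω
  Z3: Z = R = 237 Ω
Step 3 — With open output, the series arm Z2 and the output shunt Z3 appear in series to ground: Z2 + Z3 = 237 - j90.39 Ω.
Step 4 — Parallel with input shunt Z1: Z_in = Z1 || (Z2 + Z3) = 212.4 - j112 Ω = 240.1∠-27.8° Ω.
Step 5 — Power factor: PF = cos(φ) = Re(Z)/|Z| = 212.37/240.11 = 0.8845.
Step 6 — Type: Im(Z) = -112 ⇒ leading (phase φ = -27.8°).

PF = 0.8845 (leading, φ = -27.8°)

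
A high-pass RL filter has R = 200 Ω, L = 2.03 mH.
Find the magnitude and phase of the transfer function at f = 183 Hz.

Step 1 — Angular frequency: ω = 2π·183 = 1150 rad/s.
Step 2 — Transfer function: H(jω) = jωL/(R + jωL).
Step 3 — Numerator jωL = j·2.334; denominator R + jωL = 200 + j2.334.
Step 4 — H = 0.0001362 + j0.01167.
Step 5 — Magnitude: |H| = 0.01167 (-38.7 dB); phase: φ = 89.3°.

|H| = 0.01167 (-38.7 dB), φ = 89.3°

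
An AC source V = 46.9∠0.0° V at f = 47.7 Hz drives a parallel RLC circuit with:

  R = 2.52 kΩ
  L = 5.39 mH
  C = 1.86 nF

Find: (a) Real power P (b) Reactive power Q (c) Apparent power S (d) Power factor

Step 1 — Angular frequency: ω = 2π·f = 2π·47.7 = 299.7 rad/s.
Step 2 — Component impedances:
  R: Z = R = 2520 Ω
  L: Z = jωL = j·299.7·0.00539 = 0 + j1.615 Ω
  C: Z = 1/(jωC) = -j/(ω·C) = 0 - j1.794e+06 Ω
Step 3 — Parallel combination: 1/Z_total = 1/R + 1/L + 1/C; Z_total = 0.001036 + j1.615 Ω = 1.615∠90.0° Ω.
Step 4 — Source phasor: V = 46.9∠0.0° V = 46.9 V.
Step 5 — Current: I = V / Z = 0.01861 - j29.03 A = 29.03∠-90.0° A.
Step 6 — Complex power: S = V·I* = 0.8729 + j1362 VA.
Step 7 — Real power: P = Re(S) = 0.8729 W.
Step 8 — Reactive power: Q = Im(S) = 1362 VAR.
Step 9 — Apparent power: |S| = 1362 VA.
Step 10 — Power factor: PF = P/|S| = 0.000641 (lagging).

(a) P = 0.8729 W  (b) Q = 1362 VAR  (c) S = 1362 VA  (d) PF = 0.000641 (lagging)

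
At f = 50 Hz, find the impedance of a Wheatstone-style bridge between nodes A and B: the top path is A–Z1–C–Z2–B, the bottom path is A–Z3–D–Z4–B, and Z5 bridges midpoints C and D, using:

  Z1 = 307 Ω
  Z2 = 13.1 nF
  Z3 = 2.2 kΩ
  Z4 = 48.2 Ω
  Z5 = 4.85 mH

Step 1 — Angular frequency: ω = 2π·f = 2π·50 = 314.2 rad/s.
Step 2 — Component impedances:
  Z1: Z = R = 307 Ω
  Z2: Z = 1/(jωC) = -j/(ω·C) = 0 - j2.43e+05 Ω
  Z3: Z = R = 2200 Ω
  Z4: Z = R = 48.2 Ω
  Z5: Z = jωL = j·314.2·0.00485 = 0 + j1.524 Ω
Step 3 — Bridge requires nodal analysis (the Z5 bridge couples midpoints C and D, so the two paths cannot be reduced to a simple series/parallel combination). Setting node B to ground and injecting 1 A at node A, the 3-node admittance system at A, C, D solves to V_A = Z_AB = 317.6 + j1.164 Ω = 317.6∠0.2° Ω.

Z = 317.6 + j1.164 Ω = 317.6∠0.2° Ω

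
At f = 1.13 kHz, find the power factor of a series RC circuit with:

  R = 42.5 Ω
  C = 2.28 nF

Step 1 — Angular frequency: ω = 2π·f = 2π·1130 = 7100 rad/s.
Step 2 — Component impedances:
  R: Z = R = 42.5 Ω
  C: Z = 1/(jωC) = -j/(ω·C) = 0 - j6.177e+04 Ω
Step 3 — Series combination: Z_total = R + C = 42.5 - j6.177e+04 Ω = 6.177e+04∠-90.0° Ω.
Step 4 — Power factor: PF = cos(φ) = Re(Z)/|Z| = 42.5/6.177e+04 = 0.000688.
Step 5 — Type: Im(Z) = -6.177e+04 ⇒ leading (phase φ = -90.0°).

PF = 0.000688 (leading, φ = -90.0°)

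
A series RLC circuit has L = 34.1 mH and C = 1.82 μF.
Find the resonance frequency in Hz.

Step 1 — Resonance condition Im(Z)=0 gives ω₀ = 1/√(LC).
Step 2 — ω₀ = 1/√(0.0341·1.82e-06) = 4014 rad/s.
Step 3 — f₀ = ω₀/(2π) = 638.9 Hz.

f₀ = 638.9 Hz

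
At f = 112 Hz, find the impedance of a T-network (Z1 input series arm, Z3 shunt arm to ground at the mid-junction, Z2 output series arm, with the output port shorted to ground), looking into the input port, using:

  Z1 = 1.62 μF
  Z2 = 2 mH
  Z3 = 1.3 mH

Step 1 — Angular frequency: ω = 2π·f = 2π·112 = 703.7 rad/s.
Step 2 — Component impedances:
  Z1: Z = 1/(jωC) = -j/(ω·C) = 0 - j877.2 Ω
  Z2: Z = jωL = j·703.7·0.002 = 0 + j1.407 Ω
  Z3: Z = jωL = j·703.7·0.0013 = 0 + j0.9148 Ω
Step 3 — With the output port shorted to ground, the output series arm Z2 runs from the junction to ground; the shunt arm Z3 also runs from the junction to ground. They appear in parallel: Z3 || Z2 = 0 + j0.5544 Ω.
Step 4 — Series with input arm Z1: Z_in = Z1 + (Z3 || Z2) = 0 - j876.6 Ω = 876.6∠-90.0° Ω.

Z = 0 - j876.6 Ω = 876.6∠-90.0° Ω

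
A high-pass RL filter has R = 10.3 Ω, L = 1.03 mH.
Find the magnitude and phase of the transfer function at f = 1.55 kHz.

Step 1 — Angular frequency: ω = 2π·1550 = 9739 rad/s.
Step 2 — Transfer function: H(jω) = jωL/(R + jωL).
Step 3 — Numerator jωL = j·10.03; denominator R + jωL = 10.3 + j10.03.
Step 4 — H = 0.4868 + j0.4998.
Step 5 — Magnitude: |H| = 0.6977 (-3.1 dB); phase: φ = 45.8°.

|H| = 0.6977 (-3.1 dB), φ = 45.8°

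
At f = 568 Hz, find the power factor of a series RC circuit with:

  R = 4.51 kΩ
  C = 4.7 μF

Step 1 — Angular frequency: ω = 2π·f = 2π·568 = 3569 rad/s.
Step 2 — Component impedances:
  R: Z = R = 4510 Ω
  C: Z = 1/(jωC) = -j/(ω·C) = 0 - j59.62 Ω
Step 3 — Series combination: Z_total = R + C = 4510 - j59.62 Ω = 4510∠-0.8° Ω.
Step 4 — Power factor: PF = cos(φ) = Re(Z)/|Z| = 4510/4510.4 = 0.9999.
Step 5 — Type: Im(Z) = -59.62 ⇒ leading (phase φ = -0.8°).

PF = 0.9999 (leading, φ = -0.8°)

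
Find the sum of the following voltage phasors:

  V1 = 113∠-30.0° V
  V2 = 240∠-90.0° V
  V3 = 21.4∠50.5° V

Step 1 — Convert each phasor to rectangular form:
  V1 = 113·(cos(-30.0°) + j·sin(-30.0°)) = 97.86 - j56.5 V
  V2 = 240·(cos(-90.0°) + j·sin(-90.0°)) = 0 - j240 V
  V3 = 21.4·(cos(50.5°) + j·sin(50.5°)) = 13.61 + j16.51 V
Step 2 — Sum components: V_total = 111.5 - j280 V.
Step 3 — Convert to polar: |V_total| = 301.4 V, ∠V_total = -68.3°.

V_total = 301.4∠-68.3° V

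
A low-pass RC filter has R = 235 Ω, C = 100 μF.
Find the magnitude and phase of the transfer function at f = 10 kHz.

Step 1 — Angular frequency: ω = 2π·1e+04 = 6.283e+04 rad/s.
Step 2 — Transfer function: H(jω) = 1/(1 + jωRC).
Step 3 — Denominator: 1 + jωRC = 1 + j·6.283e+04·235·0.0001 = 1 + j1477.
Step 4 — H = 4.587e-07 - j0.0006773.
Step 5 — Magnitude: |H| = 0.0006773 (-63.4 dB); phase: φ = -90.0°.

|H| = 0.0006773 (-63.4 dB), φ = -90.0°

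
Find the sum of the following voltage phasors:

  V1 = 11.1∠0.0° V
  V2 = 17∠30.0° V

Step 1 — Convert each phasor to rectangular form:
  V1 = 11.1·(cos(0.0°) + j·sin(0.0°)) = 11.1 V
  V2 = 17·(cos(30.0°) + j·sin(30.0°)) = 14.72 + j8.5 V
Step 2 — Sum components: V_total = 25.82 + j8.5 V.
Step 3 — Convert to polar: |V_total| = 27.19 V, ∠V_total = 18.2°.

V_total = 27.19∠18.2° V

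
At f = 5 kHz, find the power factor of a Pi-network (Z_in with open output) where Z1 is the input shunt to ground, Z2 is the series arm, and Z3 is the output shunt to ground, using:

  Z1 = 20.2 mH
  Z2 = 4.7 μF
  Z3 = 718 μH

Step 1 — Angular frequency: ω = 2π·f = 2π·5000 = 3.142e+04 rad/s.
Step 2 — Component impedances:
  Z1: Z = jωL = j·3.142e+04·0.0202 = 0 + j634.6 Ω
  Z2: Z = 1/(jωC) = -j/(ω·C) = 0 - j6.773 Ω
  Z3: Z = jωL = j·3.142e+04·0.000718 = 0 + j22.56 Ω
Step 3 — With open output, the series arm Z2 and the output shunt Z3 appear in series to ground: Z2 + Z3 = 0 + j15.78 Ω.
Step 4 — Parallel with input shunt Z1: Z_in = Z1 || (Z2 + Z3) = 0 + j15.4 Ω = 15.4∠90.0° Ω.
Step 5 — Power factor: PF = cos(φ) = Re(Z)/|Z| = -0/15.4 = -0.
Step 6 — Type: Im(Z) = 15.4 ⇒ lagging (phase φ = 90.0°).

PF = -0 (lagging, φ = 90.0°)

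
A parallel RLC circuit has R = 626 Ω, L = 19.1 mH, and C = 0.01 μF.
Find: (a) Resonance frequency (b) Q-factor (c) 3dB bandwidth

Step 1 — Resonance: ω₀ = 1/√(LC) = 1/√(0.0191·1e-08) = 7.236e+04 rad/s.
Step 2 — f₀ = ω₀/(2π) = 1.152e+04 Hz.
Step 3 — Parallel Q: Q = R/(ω₀L) = 626/(7.236e+04·0.0191) = 0.453.
Step 4 — Bandwidth: Δω = ω₀/Q = 1.597e+05 rad/s; BW = Δω/(2π) = 2.542e+04 Hz.

(a) f₀ = 1.152e+04 Hz  (b) Q = 0.453  (c) BW = 2.542e+04 Hz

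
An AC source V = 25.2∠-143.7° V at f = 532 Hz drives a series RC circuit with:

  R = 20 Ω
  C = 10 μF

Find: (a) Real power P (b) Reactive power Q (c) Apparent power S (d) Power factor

Step 1 — Angular frequency: ω = 2π·f = 2π·532 = 3343 rad/s.
Step 2 — Component impedances:
  R: Z = R = 20 Ω
  C: Z = 1/(jωC) = -j/(ω·C) = 0 - j29.92 Ω
Step 3 — Series combination: Z_total = R + C = 20 - j29.92 Ω = 35.99∠-56.2° Ω.
Step 4 — Source phasor: V = 25.2∠-143.7° V = -20.31 - j14.92 V.
Step 5 — Current: I = V / Z = 0.03099 - j0.6996 A = 0.7003∠-87.5° A.
Step 6 — Complex power: S = V·I* = 9.808 - j14.67 VA.
Step 7 — Real power: P = Re(S) = 9.808 W.
Step 8 — Reactive power: Q = Im(S) = -14.67 VAR.
Step 9 — Apparent power: |S| = 17.65 VA.
Step 10 — Power factor: PF = P/|S| = 0.5558 (leading).

(a) P = 9.808 W  (b) Q = -14.67 VAR  (c) S = 17.65 VA  (d) PF = 0.5558 (leading)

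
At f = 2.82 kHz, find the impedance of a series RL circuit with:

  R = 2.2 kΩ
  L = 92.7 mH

Step 1 — Angular frequency: ω = 2π·f = 2π·2820 = 1.772e+04 rad/s.
Step 2 — Component impedances:
  R: Z = R = 2200 Ω
  L: Z = jωL = j·1.772e+04·0.0927 = 0 + j1643 Ω
Step 3 — Series combination: Z_total = R + L = 2200 + j1643 Ω = 2746∠36.7° Ω.

Z = 2200 + j1643 Ω = 2746∠36.7° Ω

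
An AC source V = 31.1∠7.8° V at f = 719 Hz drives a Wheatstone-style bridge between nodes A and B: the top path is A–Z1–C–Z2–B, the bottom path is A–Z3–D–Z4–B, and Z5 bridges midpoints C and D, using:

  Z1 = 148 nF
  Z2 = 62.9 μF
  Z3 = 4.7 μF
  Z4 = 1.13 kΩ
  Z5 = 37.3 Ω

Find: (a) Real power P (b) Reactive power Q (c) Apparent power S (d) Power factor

Step 1 — Angular frequency: ω = 2π·f = 2π·719 = 4518 rad/s.
Step 2 — Component impedances:
  Z1: Z = 1/(jωC) = -j/(ω·C) = 0 - j1496 Ω
  Z2: Z = 1/(jωC) = -j/(ω·C) = 0 - j3.519 Ω
  Z3: Z = 1/(jωC) = -j/(ω·C) = 0 - j47.1 Ω
  Z4: Z = R = 1130 Ω
  Z5: Z = R = 37.3 Ω
Step 3 — Bridge requires nodal analysis (the Z5 bridge couples midpoints C and D, so the two paths cannot be reduced to a simple series/parallel combination). Setting node B to ground and injecting 1 A at node A, the 3-node admittance system at A, C, D solves to V_A = Z_AB = 33.93 - j49.76 Ω = 60.23∠-55.7° Ω.
Step 4 — Source phasor: V = 31.1∠7.8° V = 30.81 + j4.221 V.
Step 5 — Current: I = V / Z = 0.2304 + j0.4622 A = 0.5164∠63.5° A.
Step 6 — Complex power: S = V·I* = 9.048 - j13.27 VA.
Step 7 — Real power: P = Re(S) = 9.048 W.
Step 8 — Reactive power: Q = Im(S) = -13.27 VAR.
Step 9 — Apparent power: |S| = 16.06 VA.
Step 10 — Power factor: PF = P/|S| = 0.5634 (leading).

(a) P = 9.048 W  (b) Q = -13.27 VAR  (c) S = 16.06 VA  (d) PF = 0.5634 (leading)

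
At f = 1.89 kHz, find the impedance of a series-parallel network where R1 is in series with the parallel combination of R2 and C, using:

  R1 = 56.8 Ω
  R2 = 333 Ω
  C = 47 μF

Step 1 — Angular frequency: ω = 2π·f = 2π·1890 = 1.188e+04 rad/s.
Step 2 — Component impedances:
  R1: Z = R = 56.8 Ω
  R2: Z = R = 333 Ω
  C: Z = 1/(jωC) = -j/(ω·C) = 0 - j1.792 Ω
Step 3 — Parallel branch: R2 || C = 1/(1/R2 + 1/C) = 0.00964 - j1.792 Ω.
Step 4 — Series with R1: Z_total = R1 + (R2 || C) = 56.81 - j1.792 Ω = 56.84∠-1.8° Ω.

Z = 56.81 - j1.792 Ω = 56.84∠-1.8° Ω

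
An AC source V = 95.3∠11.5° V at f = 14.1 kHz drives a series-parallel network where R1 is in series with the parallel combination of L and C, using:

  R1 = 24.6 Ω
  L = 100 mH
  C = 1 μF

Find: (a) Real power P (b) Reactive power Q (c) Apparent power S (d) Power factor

Step 1 — Angular frequency: ω = 2π·f = 2π·1.41e+04 = 8.859e+04 rad/s.
Step 2 — Component impedances:
  R1: Z = R = 24.6 Ω
  L: Z = jωL = j·8.859e+04·0.1 = 0 + j8859 Ω
  C: Z = 1/(jωC) = -j/(ω·C) = 0 - j11.29 Ω
Step 3 — Parallel branch: L || C = 1/(1/L + 1/C) = 0 - j11.3 Ω.
Step 4 — Series with R1: Z_total = R1 + (L || C) = 24.6 - j11.3 Ω = 27.07∠-24.7° Ω.
Step 5 — Source phasor: V = 95.3∠11.5° V = 93.39 + j19 V.
Step 6 — Current: I = V / Z = 2.842 + j2.078 A = 3.52∠36.2° A.
Step 7 — Complex power: S = V·I* = 304.8 - j140.1 VA.
Step 8 — Real power: P = Re(S) = 304.8 W.
Step 9 — Reactive power: Q = Im(S) = -140.1 VAR.
Step 10 — Apparent power: |S| = 335.5 VA.
Step 11 — Power factor: PF = P/|S| = 0.9087 (leading).

(a) P = 304.8 W  (b) Q = -140.1 VAR  (c) S = 335.5 VA  (d) PF = 0.9087 (leading)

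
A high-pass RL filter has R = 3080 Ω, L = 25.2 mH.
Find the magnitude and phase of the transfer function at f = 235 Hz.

Step 1 — Angular frequency: ω = 2π·235 = 1477 rad/s.
Step 2 — Transfer function: H(jω) = jωL/(R + jωL).
Step 3 — Numerator jωL = j·37.21; denominator R + jωL = 3080 + j37.21.
Step 4 — H = 0.0001459 + j0.01208.
Step 5 — Magnitude: |H| = 0.01208 (-38.4 dB); phase: φ = 89.3°.

|H| = 0.01208 (-38.4 dB), φ = 89.3°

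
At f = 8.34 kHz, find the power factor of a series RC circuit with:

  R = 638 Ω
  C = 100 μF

Step 1 — Angular frequency: ω = 2π·f = 2π·8340 = 5.24e+04 rad/s.
Step 2 — Component impedances:
  R: Z = R = 638 Ω
  C: Z = 1/(jωC) = -j/(ω·C) = 0 - j0.1908 Ω
Step 3 — Series combination: Z_total = R + C = 638 - j0.1908 Ω = 638∠-0.0° Ω.
Step 4 — Power factor: PF = cos(φ) = Re(Z)/|Z| = 638/638 = 1.
Step 5 — Type: Im(Z) = -0.1908 ⇒ leading (phase φ = -0.0°).

PF = 1 (leading, φ = -0.0°)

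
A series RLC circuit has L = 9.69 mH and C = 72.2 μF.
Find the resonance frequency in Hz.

Step 1 — Resonance condition Im(Z)=0 gives ω₀ = 1/√(LC).
Step 2 — ω₀ = 1/√(0.00969·7.22e-05) = 1196 rad/s.
Step 3 — f₀ = ω₀/(2π) = 190.3 Hz.

f₀ = 190.3 Hz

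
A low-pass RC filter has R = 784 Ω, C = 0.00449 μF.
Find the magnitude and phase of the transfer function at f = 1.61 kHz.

Step 1 — Angular frequency: ω = 2π·1610 = 1.012e+04 rad/s.
Step 2 — Transfer function: H(jω) = 1/(1 + jωRC).
Step 3 — Denominator: 1 + jωRC = 1 + j·1.012e+04·784·4.49e-09 = 1 + j0.03561.
Step 4 — H = 0.9987 - j0.03556.
Step 5 — Magnitude: |H| = 0.9994 (-0.0 dB); phase: φ = -2.0°.

|H| = 0.9994 (-0.0 dB), φ = -2.0°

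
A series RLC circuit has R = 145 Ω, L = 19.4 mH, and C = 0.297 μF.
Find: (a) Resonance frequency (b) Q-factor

Step 1 — Resonance condition Im(Z)=0 gives ω₀ = 1/√(LC).
Step 2 — ω₀ = 1/√(0.0194·2.97e-07) = 1.317e+04 rad/s.
Step 3 — f₀ = ω₀/(2π) = 2097 Hz.
Step 4 — Series Q: Q = ω₀L/R = 1.317e+04·0.0194/145 = 1.763.

(a) f₀ = 2097 Hz  (b) Q = 1.763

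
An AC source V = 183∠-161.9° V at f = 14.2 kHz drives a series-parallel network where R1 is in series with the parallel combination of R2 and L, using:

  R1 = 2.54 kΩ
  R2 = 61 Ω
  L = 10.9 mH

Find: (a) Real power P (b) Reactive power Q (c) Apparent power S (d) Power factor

Step 1 — Angular frequency: ω = 2π·f = 2π·1.42e+04 = 8.922e+04 rad/s.
Step 2 — Component impedances:
  R1: Z = R = 2540 Ω
  R2: Z = R = 61 Ω
  L: Z = jωL = j·8.922e+04·0.0109 = 0 + j972.5 Ω
Step 3 — Parallel branch: R2 || L = 1/(1/R2 + 1/L) = 60.76 + j3.811 Ω.
Step 4 — Series with R1: Z_total = R1 + (R2 || L) = 2601 + j3.811 Ω = 2601∠0.1° Ω.
Step 5 — Source phasor: V = 183∠-161.9° V = -173.9 - j56.85 V.
Step 6 — Current: I = V / Z = -0.06691 - j0.02176 A = 0.07036∠-162.0° A.
Step 7 — Complex power: S = V·I* = 12.88 + j0.01887 VA.
Step 8 — Real power: P = Re(S) = 12.88 W.
Step 9 — Reactive power: Q = Im(S) = 0.01887 VAR.
Step 10 — Apparent power: |S| = 12.88 VA.
Step 11 — Power factor: PF = P/|S| = 1 (lagging).

(a) P = 12.88 W  (b) Q = 0.01887 VAR  (c) S = 12.88 VA  (d) PF = 1 (lagging)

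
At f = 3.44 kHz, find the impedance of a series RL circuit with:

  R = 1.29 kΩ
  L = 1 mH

Step 1 — Angular frequency: ω = 2π·f = 2π·3440 = 2.161e+04 rad/s.
Step 2 — Component impedances:
  R: Z = R = 1290 Ω
  L: Z = jωL = j·2.161e+04·0.001 = 0 + j21.61 Ω
Step 3 — Series combination: Z_total = R + L = 1290 + j21.61 Ω = 1290∠1.0° Ω.

Z = 1290 + j21.61 Ω = 1290∠1.0° Ω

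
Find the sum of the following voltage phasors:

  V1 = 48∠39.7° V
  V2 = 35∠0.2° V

Step 1 — Convert each phasor to rectangular form:
  V1 = 48·(cos(39.7°) + j·sin(39.7°)) = 36.93 + j30.66 V
  V2 = 35·(cos(0.2°) + j·sin(0.2°)) = 35 + j0.1222 V
Step 2 — Sum components: V_total = 71.93 + j30.78 V.
Step 3 — Convert to polar: |V_total| = 78.24 V, ∠V_total = 23.2°.

V_total = 78.24∠23.2° V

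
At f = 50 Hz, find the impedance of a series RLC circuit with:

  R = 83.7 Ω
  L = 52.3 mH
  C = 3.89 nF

Step 1 — Angular frequency: ω = 2π·f = 2π·50 = 314.2 rad/s.
Step 2 — Component impedances:
  R: Z = R = 83.7 Ω
  L: Z = jωL = j·314.2·0.0523 = 0 + j16.43 Ω
  C: Z = 1/(jωC) = -j/(ω·C) = 0 - j8.183e+05 Ω
Step 3 — Series combination: Z_total = R + L + C = 83.7 - j8.183e+05 Ω = 8.183e+05∠-90.0° Ω.

Z = 83.7 - j8.183e+05 Ω = 8.183e+05∠-90.0° Ω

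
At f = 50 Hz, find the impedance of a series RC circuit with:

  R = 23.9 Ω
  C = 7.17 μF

Step 1 — Angular frequency: ω = 2π·f = 2π·50 = 314.2 rad/s.
Step 2 — Component impedances:
  R: Z = R = 23.9 Ω
  C: Z = 1/(jωC) = -j/(ω·C) = 0 - j443.9 Ω
Step 3 — Series combination: Z_total = R + C = 23.9 - j443.9 Ω = 444.6∠-86.9° Ω.

Z = 23.9 - j443.9 Ω = 444.6∠-86.9° Ω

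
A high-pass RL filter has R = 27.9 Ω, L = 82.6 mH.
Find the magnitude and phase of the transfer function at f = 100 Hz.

Step 1 — Angular frequency: ω = 2π·100 = 628.3 rad/s.
Step 2 — Transfer function: H(jω) = jωL/(R + jωL).
Step 3 — Numerator jωL = j·51.9; denominator R + jωL = 27.9 + j51.9.
Step 4 — H = 0.7758 + j0.4171.
Step 5 — Magnitude: |H| = 0.8808 (-1.1 dB); phase: φ = 28.3°.

|H| = 0.8808 (-1.1 dB), φ = 28.3°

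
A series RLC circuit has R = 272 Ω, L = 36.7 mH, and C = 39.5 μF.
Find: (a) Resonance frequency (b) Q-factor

Step 1 — Resonance condition Im(Z)=0 gives ω₀ = 1/√(LC).
Step 2 — ω₀ = 1/√(0.0367·3.95e-05) = 830.6 rad/s.
Step 3 — f₀ = ω₀/(2π) = 132.2 Hz.
Step 4 — Series Q: Q = ω₀L/R = 830.6·0.0367/272 = 0.1121.

(a) f₀ = 132.2 Hz  (b) Q = 0.1121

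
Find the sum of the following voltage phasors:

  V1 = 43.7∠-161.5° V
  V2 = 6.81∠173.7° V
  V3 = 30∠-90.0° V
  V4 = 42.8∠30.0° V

Step 1 — Convert each phasor to rectangular form:
  V1 = 43.7·(cos(-161.5°) + j·sin(-161.5°)) = -41.44 - j13.87 V
  V2 = 6.81·(cos(173.7°) + j·sin(173.7°)) = -6.769 + j0.7473 V
  V3 = 30·(cos(-90.0°) + j·sin(-90.0°)) = 0 - j30 V
  V4 = 42.8·(cos(30.0°) + j·sin(30.0°)) = 37.07 + j21.4 V
Step 2 — Sum components: V_total = -11.14 - j21.72 V.
Step 3 — Convert to polar: |V_total| = 24.41 V, ∠V_total = -117.2°.

V_total = 24.41∠-117.2° V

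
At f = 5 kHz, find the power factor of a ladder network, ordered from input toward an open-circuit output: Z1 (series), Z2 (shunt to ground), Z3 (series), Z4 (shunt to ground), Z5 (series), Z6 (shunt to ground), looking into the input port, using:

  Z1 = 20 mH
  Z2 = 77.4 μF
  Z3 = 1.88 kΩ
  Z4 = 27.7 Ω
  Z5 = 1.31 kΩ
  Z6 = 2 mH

Step 1 — Angular frequency: ω = 2π·f = 2π·5000 = 3.142e+04 rad/s.
Step 2 — Component impedances:
  Z1: Z = jωL = j·3.142e+04·0.02 = 0 + j628.3 Ω
  Z2: Z = 1/(jωC) = -j/(ω·C) = 0 - j0.4113 Ω
  Z3: Z = R = 1880 Ω
  Z4: Z = R = 27.7 Ω
  Z5: Z = R = 1310 Ω
  Z6: Z = jωL = j·3.142e+04·0.002 = 0 + j62.83 Ω
Step 3 — Ladder network (open output): work backward from the far end, alternating series and parallel combinations. Z_in = 8.868e-05 + j627.9 Ω = 627.9∠90.0° Ω.
Step 4 — Power factor: PF = cos(φ) = Re(Z)/|Z| = 8.868e-05/627.9 = 1.412e-07.
Step 5 — Type: Im(Z) = 627.9 ⇒ lagging (phase φ = 90.0°).

PF = 1.412e-07 (lagging, φ = 90.0°)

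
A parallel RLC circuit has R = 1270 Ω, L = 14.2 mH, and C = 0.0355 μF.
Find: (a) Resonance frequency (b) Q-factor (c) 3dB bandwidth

Step 1 — Resonance: ω₀ = 1/√(LC) = 1/√(0.0142·3.55e-08) = 4.454e+04 rad/s.
Step 2 — f₀ = ω₀/(2π) = 7089 Hz.
Step 3 — Parallel Q: Q = R/(ω₀L) = 1270/(4.454e+04·0.0142) = 2.008.
Step 4 — Bandwidth: Δω = ω₀/Q = 2.218e+04 rad/s; BW = Δω/(2π) = 3530 Hz.

(a) f₀ = 7089 Hz  (b) Q = 2.008  (c) BW = 3530 Hz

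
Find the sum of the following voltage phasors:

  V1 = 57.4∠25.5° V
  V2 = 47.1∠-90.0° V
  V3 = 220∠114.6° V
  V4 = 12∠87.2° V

Step 1 — Convert each phasor to rectangular form:
  V1 = 57.4·(cos(25.5°) + j·sin(25.5°)) = 51.81 + j24.71 V
  V2 = 47.1·(cos(-90.0°) + j·sin(-90.0°)) = 0 - j47.1 V
  V3 = 220·(cos(114.6°) + j·sin(114.6°)) = -91.58 + j200 V
  V4 = 12·(cos(87.2°) + j·sin(87.2°)) = 0.5862 + j11.99 V
Step 2 — Sum components: V_total = -39.19 + j189.6 V.
Step 3 — Convert to polar: |V_total| = 193.6 V, ∠V_total = 101.7°.

V_total = 193.6∠101.7° V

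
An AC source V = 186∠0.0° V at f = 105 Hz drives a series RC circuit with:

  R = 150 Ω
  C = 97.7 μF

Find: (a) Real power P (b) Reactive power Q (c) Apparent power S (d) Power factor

Step 1 — Angular frequency: ω = 2π·f = 2π·105 = 659.7 rad/s.
Step 2 — Component impedances:
  R: Z = R = 150 Ω
  C: Z = 1/(jωC) = -j/(ω·C) = 0 - j15.51 Ω
Step 3 — Series combination: Z_total = R + C = 150 - j15.51 Ω = 150.8∠-5.9° Ω.
Step 4 — Source phasor: V = 186∠0.0° V = 186 V.
Step 5 — Current: I = V / Z = 1.227 + j0.1269 A = 1.233∠5.9° A.
Step 6 — Complex power: S = V·I* = 228.2 - j23.6 VA.
Step 7 — Real power: P = Re(S) = 228.2 W.
Step 8 — Reactive power: Q = Im(S) = -23.6 VAR.
Step 9 — Apparent power: |S| = 229.4 VA.
Step 10 — Power factor: PF = P/|S| = 0.9947 (leading).

(a) P = 228.2 W  (b) Q = -23.6 VAR  (c) S = 229.4 VA  (d) PF = 0.9947 (leading)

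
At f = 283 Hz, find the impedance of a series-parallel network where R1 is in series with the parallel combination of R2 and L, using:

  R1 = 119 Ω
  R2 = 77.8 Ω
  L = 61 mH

Step 1 — Angular frequency: ω = 2π·f = 2π·283 = 1778 rad/s.
Step 2 — Component impedances:
  R1: Z = R = 119 Ω
  R2: Z = R = 77.8 Ω
  L: Z = jωL = j·1778·0.061 = 0 + j108.5 Ω
Step 3 — Parallel branch: R2 || L = 1/(1/R2 + 1/L) = 51.37 + j36.85 Ω.
Step 4 — Series with R1: Z_total = R1 + (R2 || L) = 170.4 + j36.85 Ω = 174.3∠12.2° Ω.

Z = 170.4 + j36.85 Ω = 174.3∠12.2° Ω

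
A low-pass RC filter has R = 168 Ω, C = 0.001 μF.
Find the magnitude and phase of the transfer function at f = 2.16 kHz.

Step 1 — Angular frequency: ω = 2π·2160 = 1.357e+04 rad/s.
Step 2 — Transfer function: H(jω) = 1/(1 + jωRC).
Step 3 — Denominator: 1 + jωRC = 1 + j·1.357e+04·168·1e-09 = 1 + j0.00228.
Step 4 — H = 1 - j0.00228.
Step 5 — Magnitude: |H| = 1 (-0.0 dB); phase: φ = -0.1°.

|H| = 1 (-0.0 dB), φ = -0.1°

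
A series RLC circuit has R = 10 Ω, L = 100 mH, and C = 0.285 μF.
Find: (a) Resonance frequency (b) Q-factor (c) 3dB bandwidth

Step 1 — Resonance: ω₀ = 1/√(LC) = 1/√(0.1·2.85e-07) = 5923 rad/s.
Step 2 — f₀ = ω₀/(2π) = 942.8 Hz.
Step 3 — Series Q: Q = ω₀L/R = 5923·0.1/10 = 59.23.
Step 4 — Bandwidth: Δω = ω₀/Q = 100 rad/s; BW = Δω/(2π) = 15.92 Hz.

(a) f₀ = 942.8 Hz  (b) Q = 59.23  (c) BW = 15.92 Hz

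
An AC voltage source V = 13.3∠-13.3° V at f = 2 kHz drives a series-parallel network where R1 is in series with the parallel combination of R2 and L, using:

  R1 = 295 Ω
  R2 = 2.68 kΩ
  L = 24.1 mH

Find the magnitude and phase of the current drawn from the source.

Step 1 — Angular frequency: ω = 2π·f = 2π·2000 = 1.257e+04 rad/s.
Step 2 — Component impedances:
  R1: Z = R = 295 Ω
  R2: Z = R = 2680 Ω
  L: Z = jωL = j·1.257e+04·0.0241 = 0 + j302.8 Ω
Step 3 — Parallel branch: R2 || L = 1/(1/R2 + 1/L) = 33.79 + j299 Ω.
Step 4 — Series with R1: Z_total = R1 + (R2 || L) = 328.8 + j299 Ω = 444.4∠42.3° Ω.
Step 5 — Source phasor: V = 13.3∠-13.3° V = 12.94 - j3.06 V.
Step 6 — Ohm's law: I = V / Z_total = (12.94 - j3.06) / (328.8 + j299) = 0.01691 - j0.02469 A.
Step 7 — Convert to polar: |I| = 0.02993 A, ∠I = -55.6°.

I = 0.02993∠-55.6° A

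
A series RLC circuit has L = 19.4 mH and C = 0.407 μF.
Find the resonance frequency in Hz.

Step 1 — Resonance condition Im(Z)=0 gives ω₀ = 1/√(LC).
Step 2 — ω₀ = 1/√(0.0194·4.07e-07) = 1.125e+04 rad/s.
Step 3 — f₀ = ω₀/(2π) = 1791 Hz.

f₀ = 1791 Hz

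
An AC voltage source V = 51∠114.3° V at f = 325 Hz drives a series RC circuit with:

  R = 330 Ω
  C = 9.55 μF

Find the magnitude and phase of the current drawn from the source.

Step 1 — Angular frequency: ω = 2π·f = 2π·325 = 2042 rad/s.
Step 2 — Component impedances:
  R: Z = R = 330 Ω
  C: Z = 1/(jωC) = -j/(ω·C) = 0 - j51.28 Ω
Step 3 — Series combination: Z_total = R + C = 330 - j51.28 Ω = 334∠-8.8° Ω.
Step 4 — Source phasor: V = 51∠114.3° V = -20.99 + j46.48 V.
Step 5 — Ohm's law: I = V / Z_total = (-20.99 + j46.48) / (330 - j51.28) = -0.08347 + j0.1279 A.
Step 6 — Convert to polar: |I| = 0.1527 A, ∠I = 123.1°.

I = 0.1527∠123.1° A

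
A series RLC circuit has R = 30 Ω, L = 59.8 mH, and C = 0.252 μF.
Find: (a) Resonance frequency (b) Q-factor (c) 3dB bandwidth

Step 1 — Resonance condition Im(Z)=0 gives ω₀ = 1/√(LC).
Step 2 — ω₀ = 1/√(0.0598·2.52e-07) = 8146 rad/s.
Step 3 — f₀ = ω₀/(2π) = 1296 Hz.
Step 4 — Series Q: Q = ω₀L/R = 8146·0.0598/30 = 16.24.
Step 5 — 3dB bandwidth: Δω = ω₀/Q = 501.7 rad/s; BW = Δω/(2π) = 79.84 Hz.

(a) f₀ = 1296 Hz  (b) Q = 16.24  (c) BW = 79.84 Hz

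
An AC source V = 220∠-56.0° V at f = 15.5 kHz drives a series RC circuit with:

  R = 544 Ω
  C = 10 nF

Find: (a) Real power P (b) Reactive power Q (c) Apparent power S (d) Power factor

Step 1 — Angular frequency: ω = 2π·f = 2π·1.55e+04 = 9.739e+04 rad/s.
Step 2 — Component impedances:
  R: Z = R = 544 Ω
  C: Z = 1/(jωC) = -j/(ω·C) = 0 - j1027 Ω
Step 3 — Series combination: Z_total = R + C = 544 - j1027 Ω = 1162∠-62.1° Ω.
Step 4 — Source phasor: V = 220∠-56.0° V = 123 - j182.4 V.
Step 5 — Current: I = V / Z = 0.1883 + j0.02007 A = 0.1893∠6.1° A.
Step 6 — Complex power: S = V·I* = 19.5 - j36.81 VA.
Step 7 — Real power: P = Re(S) = 19.5 W.
Step 8 — Reactive power: Q = Im(S) = -36.81 VAR.
Step 9 — Apparent power: |S| = 41.65 VA.
Step 10 — Power factor: PF = P/|S| = 0.4682 (leading).

(a) P = 19.5 W  (b) Q = -36.81 VAR  (c) S = 41.65 VA  (d) PF = 0.4682 (leading)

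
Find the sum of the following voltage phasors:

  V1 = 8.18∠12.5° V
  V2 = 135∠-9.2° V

Step 1 — Convert each phasor to rectangular form:
  V1 = 8.18·(cos(12.5°) + j·sin(12.5°)) = 7.986 + j1.77 V
  V2 = 135·(cos(-9.2°) + j·sin(-9.2°)) = 133.3 - j21.58 V
Step 2 — Sum components: V_total = 141.2 - j19.81 V.
Step 3 — Convert to polar: |V_total| = 142.6 V, ∠V_total = -8.0°.

V_total = 142.6∠-8.0° V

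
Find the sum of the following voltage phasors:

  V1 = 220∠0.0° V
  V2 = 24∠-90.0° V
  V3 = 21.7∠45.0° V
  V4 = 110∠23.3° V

Step 1 — Convert each phasor to rectangular form:
  V1 = 220·(cos(0.0°) + j·sin(0.0°)) = 220 V
  V2 = 24·(cos(-90.0°) + j·sin(-90.0°)) = 0 - j24 V
  V3 = 21.7·(cos(45.0°) + j·sin(45.0°)) = 15.34 + j15.34 V
  V4 = 110·(cos(23.3°) + j·sin(23.3°)) = 101 + j43.51 V
Step 2 — Sum components: V_total = 336.4 + j34.85 V.
Step 3 — Convert to polar: |V_total| = 338.2 V, ∠V_total = 5.9°.

V_total = 338.2∠5.9° V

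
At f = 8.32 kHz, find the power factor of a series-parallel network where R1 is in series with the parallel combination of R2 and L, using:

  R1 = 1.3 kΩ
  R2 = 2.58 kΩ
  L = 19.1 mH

Step 1 — Angular frequency: ω = 2π·f = 2π·8320 = 5.228e+04 rad/s.
Step 2 — Component impedances:
  R1: Z = R = 1300 Ω
  R2: Z = R = 2580 Ω
  L: Z = jωL = j·5.228e+04·0.0191 = 0 + j998.5 Ω
Step 3 — Parallel branch: R2 || L = 1/(1/R2 + 1/L) = 336.1 + j868.4 Ω.
Step 4 — Series with R1: Z_total = R1 + (R2 || L) = 1636 + j868.4 Ω = 1852∠28.0° Ω.
Step 5 — Power factor: PF = cos(φ) = Re(Z)/|Z| = 1636.1/1852.3 = 0.8833.
Step 6 — Type: Im(Z) = 868.4 ⇒ lagging (phase φ = 28.0°).

PF = 0.8833 (lagging, φ = 28.0°)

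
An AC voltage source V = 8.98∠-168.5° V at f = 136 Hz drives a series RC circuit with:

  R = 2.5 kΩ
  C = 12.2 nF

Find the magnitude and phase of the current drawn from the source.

Step 1 — Angular frequency: ω = 2π·f = 2π·136 = 854.5 rad/s.
Step 2 — Component impedances:
  R: Z = R = 2500 Ω
  C: Z = 1/(jωC) = -j/(ω·C) = 0 - j9.592e+04 Ω
Step 3 — Series combination: Z_total = R + C = 2500 - j9.592e+04 Ω = 9.596e+04∠-88.5° Ω.
Step 4 — Source phasor: V = 8.98∠-168.5° V = -8.8 - j1.79 V.
Step 5 — Ohm's law: I = V / Z_total = (-8.8 - j1.79) / (2500 - j9.592e+04) = 1.626e-05 - j9.216e-05 A.
Step 6 — Convert to polar: |I| = 9.359e-05 A, ∠I = -80.0°.

I = 9.359e-05∠-80.0° A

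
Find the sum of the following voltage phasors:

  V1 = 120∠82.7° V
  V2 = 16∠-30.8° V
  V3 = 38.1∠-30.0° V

Step 1 — Convert each phasor to rectangular form:
  V1 = 120·(cos(82.7°) + j·sin(82.7°)) = 15.25 + j119 V
  V2 = 16·(cos(-30.8°) + j·sin(-30.8°)) = 13.74 - j8.193 V
  V3 = 38.1·(cos(-30.0°) + j·sin(-30.0°)) = 33 - j19.05 V
Step 2 — Sum components: V_total = 61.99 + j91.78 V.
Step 3 — Convert to polar: |V_total| = 110.8 V, ∠V_total = 56.0°.

V_total = 110.8∠56.0° V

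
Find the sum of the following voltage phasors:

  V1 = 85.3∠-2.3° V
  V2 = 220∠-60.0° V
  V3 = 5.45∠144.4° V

Step 1 — Convert each phasor to rectangular form:
  V1 = 85.3·(cos(-2.3°) + j·sin(-2.3°)) = 85.23 - j3.423 V
  V2 = 220·(cos(-60.0°) + j·sin(-60.0°)) = 110 - j190.5 V
  V3 = 5.45·(cos(144.4°) + j·sin(144.4°)) = -4.431 + j3.173 V
Step 2 — Sum components: V_total = 190.8 - j190.8 V.
Step 3 — Convert to polar: |V_total| = 269.8 V, ∠V_total = -45.0°.

V_total = 269.8∠-45.0° V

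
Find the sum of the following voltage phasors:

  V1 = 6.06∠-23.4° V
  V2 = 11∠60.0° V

Step 1 — Convert each phasor to rectangular form:
  V1 = 6.06·(cos(-23.4°) + j·sin(-23.4°)) = 5.562 - j2.407 V
  V2 = 11·(cos(60.0°) + j·sin(60.0°)) = 5.5 + j9.526 V
Step 2 — Sum components: V_total = 11.06 + j7.12 V.
Step 3 — Convert to polar: |V_total| = 13.15 V, ∠V_total = 32.8°.

V_total = 13.15∠32.8° V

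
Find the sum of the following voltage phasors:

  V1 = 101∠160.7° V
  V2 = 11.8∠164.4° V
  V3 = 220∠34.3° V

Step 1 — Convert each phasor to rectangular form:
  V1 = 101·(cos(160.7°) + j·sin(160.7°)) = -95.32 + j33.38 V
  V2 = 11.8·(cos(164.4°) + j·sin(164.4°)) = -11.37 + j3.173 V
  V3 = 220·(cos(34.3°) + j·sin(34.3°)) = 181.7 + j124 V
Step 2 — Sum components: V_total = 75.05 + j160.5 V.
Step 3 — Convert to polar: |V_total| = 177.2 V, ∠V_total = 64.9°.

V_total = 177.2∠64.9° V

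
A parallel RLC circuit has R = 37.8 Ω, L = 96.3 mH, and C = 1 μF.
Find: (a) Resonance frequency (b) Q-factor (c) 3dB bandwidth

Step 1 — Resonance: ω₀ = 1/√(LC) = 1/√(0.0963·1e-06) = 3222 rad/s.
Step 2 — f₀ = ω₀/(2π) = 512.9 Hz.
Step 3 — Parallel Q: Q = R/(ω₀L) = 37.8/(3222·0.0963) = 0.1218.
Step 4 — Bandwidth: Δω = ω₀/Q = 2.646e+04 rad/s; BW = Δω/(2π) = 4210 Hz.

(a) f₀ = 512.9 Hz  (b) Q = 0.1218  (c) BW = 4210 Hz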